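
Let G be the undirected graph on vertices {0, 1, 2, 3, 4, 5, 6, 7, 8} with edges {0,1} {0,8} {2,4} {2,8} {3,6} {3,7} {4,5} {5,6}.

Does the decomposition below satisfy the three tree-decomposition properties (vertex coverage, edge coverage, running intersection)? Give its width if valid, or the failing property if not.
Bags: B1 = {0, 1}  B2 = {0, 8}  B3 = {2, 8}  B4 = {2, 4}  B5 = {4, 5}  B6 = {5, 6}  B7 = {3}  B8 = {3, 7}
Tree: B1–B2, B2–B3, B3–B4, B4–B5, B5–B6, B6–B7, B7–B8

A tree decomposition must satisfy three properties: every vertex lies in some bag; for every edge, both endpoints lie together in some bag; and for every vertex, the bags containing it form a connected subtree. Here edge (6,3) lies in no bag, so the decomposition is invalid.

No — edge (6,3) lies in no bag.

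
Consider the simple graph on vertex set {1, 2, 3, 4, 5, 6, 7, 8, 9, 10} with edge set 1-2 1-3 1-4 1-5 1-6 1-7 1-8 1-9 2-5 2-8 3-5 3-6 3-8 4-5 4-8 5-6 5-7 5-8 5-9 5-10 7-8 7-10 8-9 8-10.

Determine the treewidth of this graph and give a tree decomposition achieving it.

The largest bag has 4 vertices, giving width 3; this decomposition certifies tw(G) ≤ 3. On the other hand G contains the 4-clique {1, 2, 5, 8}. A clique must lie in a single bag of any decomposition, so no decomposition can have width below 3. The upper and lower bounds meet at 3, so that is the treewidth.

Treewidth 3.
One such decomposition:
Bags: B1 = {1, 5, 7, 8}  B2 = {1, 3, 5, 8}  B3 = {1, 4, 5, 8}  B4 = {1, 2, 5, 8}  B5 = {1, 5, 8, 9}  B6 = {5, 7, 8, 10}  B7 = {1, 3, 5, 6}
Tree: B1–B2, B2–B3, B2–B4, B2–B5, B1–B6, B2–B7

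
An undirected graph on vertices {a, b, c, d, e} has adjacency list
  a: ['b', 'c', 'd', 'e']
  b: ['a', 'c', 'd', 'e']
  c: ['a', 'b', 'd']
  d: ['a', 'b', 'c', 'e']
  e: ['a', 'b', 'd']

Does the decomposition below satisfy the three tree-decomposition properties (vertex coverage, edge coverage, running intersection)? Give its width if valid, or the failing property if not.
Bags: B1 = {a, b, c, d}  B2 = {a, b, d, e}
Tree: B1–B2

Checking the three conditions: (i) the bags cover all of {a, b, c, d, e}; (ii) for each edge, some bag contains both endpoints; (iii) the bags containing any fixed vertex form a subtree. All hold, so the decomposition is valid with width 4 − 1 = 3.

Yes; width 3.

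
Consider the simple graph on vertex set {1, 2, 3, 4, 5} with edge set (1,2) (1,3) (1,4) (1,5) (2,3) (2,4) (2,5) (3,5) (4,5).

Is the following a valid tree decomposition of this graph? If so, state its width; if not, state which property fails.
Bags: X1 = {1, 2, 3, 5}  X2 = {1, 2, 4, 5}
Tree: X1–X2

Yes; width 3.

Vertex coverage: the bags together contain {1, 2, 3, 4, 5}, the full vertex set. Edge coverage: each edge of G has both endpoints in at least one bag. Running intersection: for every vertex, the bags containing it form a connected subtree. All three properties hold, so this is a valid tree decomposition of width max|bag| − 1 = 3, and hence tw(G) ≤ 3.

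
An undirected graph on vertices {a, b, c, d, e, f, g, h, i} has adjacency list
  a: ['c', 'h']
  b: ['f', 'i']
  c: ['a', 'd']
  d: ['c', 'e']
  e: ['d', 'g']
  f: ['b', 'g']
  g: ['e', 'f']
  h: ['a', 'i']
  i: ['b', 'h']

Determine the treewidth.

A width-2 tree decomposition is:
Bags: B1 = {c, d, e}  B2 = {c, e, g}  B3 = {c, f, g}  B4 = {b, c, f}  B5 = {b, c, i}  B6 = {c, h, i}  B7 = {a, c, h}
Tree: B1–B2, B2–B3, B3–B4, B4–B5, B5–B6, B6–B7
Each bag holds 3 vertices, so the decomposition has width 2, which upper-bounds the treewidth. Since c–d–e–g–f–b–i–h–a–c is a cycle in G, G is not acyclic. Forests are exactly the graphs of treewidth ≤ 1, so tw(G) ≥ 2. Hence tw(G) = 2 exactly.

2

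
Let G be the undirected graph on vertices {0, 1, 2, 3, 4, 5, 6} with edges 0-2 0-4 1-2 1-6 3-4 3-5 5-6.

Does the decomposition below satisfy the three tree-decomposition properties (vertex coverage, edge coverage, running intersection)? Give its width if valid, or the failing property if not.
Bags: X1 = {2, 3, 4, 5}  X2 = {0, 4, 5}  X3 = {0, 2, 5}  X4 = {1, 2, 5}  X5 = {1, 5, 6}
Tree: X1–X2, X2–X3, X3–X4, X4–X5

A tree decomposition must satisfy three properties: every vertex lies in some bag; for every edge, both endpoints lie together in some bag; and for every vertex, the bags containing it form a connected subtree. Here bags containing vertex 2 are not connected in the tree, so the decomposition is invalid.

No — bags containing vertex 2 are not connected in the tree.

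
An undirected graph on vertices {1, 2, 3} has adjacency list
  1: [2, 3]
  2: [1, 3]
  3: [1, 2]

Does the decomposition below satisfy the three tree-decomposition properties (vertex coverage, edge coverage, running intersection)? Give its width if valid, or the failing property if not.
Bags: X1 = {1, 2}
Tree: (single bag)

No — vertex 3 appears in no bag.

A tree decomposition must satisfy three properties: every vertex lies in some bag; for every edge, both endpoints lie together in some bag; and for every vertex, the bags containing it form a connected subtree. Here vertex 3 appears in no bag, so the decomposition is invalid.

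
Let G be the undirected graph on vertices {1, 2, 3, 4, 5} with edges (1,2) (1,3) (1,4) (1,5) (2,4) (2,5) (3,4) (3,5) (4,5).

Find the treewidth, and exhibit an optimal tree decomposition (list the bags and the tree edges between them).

Treewidth 3.
Bags: B1 = {1, 3, 4, 5}  B2 = {1, 2, 4, 5}
Tree: B1–B2

Every bag has size at most 4, so the width is 4 − 1 = 3 and tw(G) ≤ 3. For the lower bound, the 4 vertices {1, 2, 4, 5} are pairwise adjacent, and any tree decomposition puts a clique entirely inside one bag — forcing width ≥ 3. Therefore the treewidth is 3.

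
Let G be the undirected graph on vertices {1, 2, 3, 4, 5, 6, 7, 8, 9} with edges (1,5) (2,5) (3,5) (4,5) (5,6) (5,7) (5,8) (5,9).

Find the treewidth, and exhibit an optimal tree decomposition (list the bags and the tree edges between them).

The largest bag has 2 vertices, giving width 1; this decomposition certifies tw(G) ≤ 1. G has an edge, so its treewidth is at least 1. Hence tw(G) = 1 exactly.

Treewidth 1.
One such decomposition:
Bags: B1 = {5, 7}  B2 = {1, 5}  B3 = {3, 5}  B4 = {5, 8}  B5 = {2, 5}  B6 = {4, 5}  B7 = {5, 9}  B8 = {5, 6}
Tree: B1–B2, B2–B3, B2–B4, B3–B5, B2–B6, B6–B7, B5–B8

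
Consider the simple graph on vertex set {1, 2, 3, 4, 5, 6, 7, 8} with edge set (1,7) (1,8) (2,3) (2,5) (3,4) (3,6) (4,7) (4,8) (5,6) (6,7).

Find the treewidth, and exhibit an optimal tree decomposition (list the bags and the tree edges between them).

Each bag holds 3 vertices, so the decomposition has width 2, which upper-bounds the treewidth. The edges 1–8–4–7–1 form a cycle, so G is not a tree and its treewidth is at least 2. The upper and lower bounds meet at 2, so that is the treewidth.

Treewidth 2.
Bags: B1 = {1, 7, 8}  B2 = {4, 7, 8}  B3 = {4, 6, 7}  B4 = {3, 4, 6}  B5 = {3, 5, 6}  B6 = {2, 3, 5}
Tree: B1–B2, B2–B3, B3–B4, B4–B5, B5–B6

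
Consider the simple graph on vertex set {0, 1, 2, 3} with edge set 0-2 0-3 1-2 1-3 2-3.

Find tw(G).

A width-2 tree decomposition is:
Bags: B1 = {1, 2, 3}  B2 = {0, 2, 3}
Tree: B1–B2
Every bag has size at most 3, so the width is 3 − 1 = 2 and tw(G) ≤ 2. Conversely, {0, 2, 3} is a clique of size 3, and the vertices of any clique must share a bag in every tree decomposition; so some bag has ≥ 3 vertices and tw(G) ≥ 2. Therefore the treewidth is 2.

2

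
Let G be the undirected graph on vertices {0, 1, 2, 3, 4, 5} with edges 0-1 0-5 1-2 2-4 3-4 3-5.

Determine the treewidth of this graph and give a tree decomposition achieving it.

Each bag holds 3 vertices, so the decomposition has width 2, which upper-bounds the treewidth. The edges 1–2–4–3–5–0–1 form a cycle, so G is not a tree and its treewidth is at least 2. Hence tw(G) = 2 exactly.

Treewidth 2.
Bags: B1 = {1, 2, 4}  B2 = {1, 3, 4}  B3 = {1, 3, 5}  B4 = {0, 1, 5}
Tree: B1–B2, B2–B3, B3–B4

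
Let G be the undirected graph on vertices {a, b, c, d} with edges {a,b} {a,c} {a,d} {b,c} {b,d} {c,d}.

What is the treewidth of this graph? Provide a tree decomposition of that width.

Treewidth 3.
One optimal decomposition is:
Bags: B1 = {a, b, c, d}
Tree: (single bag)

With just one bag of size 4, the width is 4 − 1 = 3, so tw(G) ≤ 3. On the other hand G contains the 4-clique {a, b, c, d}. A clique must lie in a single bag of any decomposition, so no decomposition can have width below 3. Combining the bounds, tw(G) = 3.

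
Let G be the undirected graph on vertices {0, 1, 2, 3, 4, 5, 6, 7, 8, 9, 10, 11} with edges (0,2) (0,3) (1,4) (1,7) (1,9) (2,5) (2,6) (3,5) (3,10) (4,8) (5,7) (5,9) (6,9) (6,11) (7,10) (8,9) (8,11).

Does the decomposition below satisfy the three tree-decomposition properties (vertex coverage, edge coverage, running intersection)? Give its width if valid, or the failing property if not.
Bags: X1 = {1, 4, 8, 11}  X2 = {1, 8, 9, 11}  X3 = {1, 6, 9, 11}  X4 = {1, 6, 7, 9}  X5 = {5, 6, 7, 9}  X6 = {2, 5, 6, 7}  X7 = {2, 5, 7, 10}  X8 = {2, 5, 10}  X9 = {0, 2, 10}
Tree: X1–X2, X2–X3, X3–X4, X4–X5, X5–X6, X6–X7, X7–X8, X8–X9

No — vertex 3 appears in no bag.

A tree decomposition must satisfy three properties: every vertex lies in some bag; for every edge, both endpoints lie together in some bag; and for every vertex, the bags containing it form a connected subtree. Here vertex 3 appears in no bag, so the decomposition is invalid.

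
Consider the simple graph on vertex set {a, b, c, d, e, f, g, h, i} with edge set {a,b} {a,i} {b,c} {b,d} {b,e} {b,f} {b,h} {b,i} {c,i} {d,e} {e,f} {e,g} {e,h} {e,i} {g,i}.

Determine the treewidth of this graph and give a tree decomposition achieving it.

Treewidth 2.
Bags: B1 = {b, e, i}  B2 = {b, c, i}  B3 = {e, g, i}  B4 = {b, e, f}  B5 = {a, b, i}  B6 = {b, e, h}  B7 = {b, d, e}
Tree: B1–B2, B1–B3, B1–B4, B1–B5, B1–B6, B6–B7

Every bag has size at most 3, so the width is 3 − 1 = 2 and tw(G) ≤ 2. For the lower bound, the 3 vertices {e, g, i} are pairwise adjacent, and any tree decomposition puts a clique entirely inside one bag — forcing width ≥ 2. The upper and lower bounds meet at 2, so that is the treewidth.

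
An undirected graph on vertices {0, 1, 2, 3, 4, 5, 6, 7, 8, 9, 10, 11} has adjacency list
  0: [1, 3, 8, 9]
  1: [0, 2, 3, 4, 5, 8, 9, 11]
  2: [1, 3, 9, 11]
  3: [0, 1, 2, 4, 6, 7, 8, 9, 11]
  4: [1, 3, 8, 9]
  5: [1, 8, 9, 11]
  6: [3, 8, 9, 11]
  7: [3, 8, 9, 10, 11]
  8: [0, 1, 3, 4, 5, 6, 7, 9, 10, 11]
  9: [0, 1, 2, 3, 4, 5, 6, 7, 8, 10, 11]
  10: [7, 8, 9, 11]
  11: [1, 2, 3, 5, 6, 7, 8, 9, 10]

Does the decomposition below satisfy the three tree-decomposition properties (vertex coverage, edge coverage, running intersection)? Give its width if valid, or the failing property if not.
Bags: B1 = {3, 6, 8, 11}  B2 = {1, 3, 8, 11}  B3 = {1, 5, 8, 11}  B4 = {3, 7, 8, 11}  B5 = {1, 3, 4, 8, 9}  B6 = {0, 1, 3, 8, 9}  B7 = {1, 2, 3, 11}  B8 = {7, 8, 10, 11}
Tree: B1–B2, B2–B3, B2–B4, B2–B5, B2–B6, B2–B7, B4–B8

A tree decomposition must satisfy three properties: every vertex lies in some bag; for every edge, both endpoints lie together in some bag; and for every vertex, the bags containing it form a connected subtree. Here edge (9,6) lies in no bag, so the decomposition is invalid.

No — edge (9,6) lies in no bag.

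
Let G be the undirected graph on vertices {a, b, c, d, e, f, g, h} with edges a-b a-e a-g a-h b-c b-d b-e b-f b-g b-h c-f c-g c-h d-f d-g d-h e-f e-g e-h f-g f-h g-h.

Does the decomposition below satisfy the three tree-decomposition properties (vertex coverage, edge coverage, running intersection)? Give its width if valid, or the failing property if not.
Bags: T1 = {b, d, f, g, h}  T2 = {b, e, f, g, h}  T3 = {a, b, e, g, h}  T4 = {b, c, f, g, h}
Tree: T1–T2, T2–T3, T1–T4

Every vertex of G appears in some bag (union = {a, b, c, d, e, f, g, h}); every edge is covered by a bag; and for each vertex v the set of bags containing v is connected in the bag tree. The decomposition is therefore valid. The largest bag has 5 vertices, so the width is 4.

Yes; width 4.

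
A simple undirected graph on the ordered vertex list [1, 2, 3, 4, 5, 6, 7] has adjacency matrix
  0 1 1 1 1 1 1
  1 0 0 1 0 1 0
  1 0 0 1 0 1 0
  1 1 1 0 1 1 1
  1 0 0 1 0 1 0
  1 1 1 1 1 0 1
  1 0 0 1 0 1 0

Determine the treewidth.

A width-3 tree decomposition is:
Bags: B1 = {1, 4, 6, 7}  B2 = {1, 3, 4, 6}  B3 = {1, 2, 4, 6}  B4 = {1, 4, 5, 6}
Tree: B1–B2, B2–B3, B2–B4
Each bag holds 4 vertices, so the decomposition has width 3, which upper-bounds the treewidth. Conversely, {1, 2, 4, 6} is a clique of size 4, and the vertices of any clique must share a bag in every tree decomposition; so some bag has ≥ 4 vertices and tw(G) ≥ 3. Hence tw(G) = 3 exactly.

3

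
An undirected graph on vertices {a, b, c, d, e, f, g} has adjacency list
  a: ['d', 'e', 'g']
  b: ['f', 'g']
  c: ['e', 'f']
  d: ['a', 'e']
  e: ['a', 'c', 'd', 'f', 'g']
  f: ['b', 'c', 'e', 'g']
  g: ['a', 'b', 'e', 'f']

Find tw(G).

A width-2 tree decomposition is:
Bags: B1 = {a, e, g}  B2 = {e, f, g}  B3 = {a, d, e}  B4 = {c, e, f}  B5 = {b, f, g}
Tree: B1–B2, B1–B3, B2–B4, B2–B5
Every bag has size at most 3, so the width is 3 − 1 = 2 and tw(G) ≤ 2. Conversely, {a, d, e} is a clique of size 3, and the vertices of any clique must share a bag in every tree decomposition; so some bag has ≥ 3 vertices and tw(G) ≥ 2. Combining the bounds, tw(G) = 2.

2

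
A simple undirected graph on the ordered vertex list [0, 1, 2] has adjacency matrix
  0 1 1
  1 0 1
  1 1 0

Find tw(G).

2

A width-2 tree decomposition is:
Bags: B1 = {0, 1, 2}
Tree: (single bag)
A single bag containing all 3 vertices is trivially a valid decomposition of width 2. On the other hand G contains the 3-clique {0, 1, 2}. A clique must lie in a single bag of any decomposition, so no decomposition can have width below 2. The upper and lower bounds meet at 2, so that is the treewidth.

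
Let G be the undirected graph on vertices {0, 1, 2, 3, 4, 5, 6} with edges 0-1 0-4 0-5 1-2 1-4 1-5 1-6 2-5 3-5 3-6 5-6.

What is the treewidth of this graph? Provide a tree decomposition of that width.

Treewidth 2.
Bags: B1 = {0, 1, 4}  B2 = {0, 1, 5}  B3 = {1, 2, 5}  B4 = {1, 5, 6}  B5 = {3, 5, 6}
Tree: B1–B2, B2–B3, B2–B4, B4–B5

Each bag holds 3 vertices, so the decomposition has width 2, which upper-bounds the treewidth. Conversely, {0, 1, 4} is a clique of size 3, and the vertices of any clique must share a bag in every tree decomposition; so some bag has ≥ 3 vertices and tw(G) ≥ 2. Therefore the treewidth is 2.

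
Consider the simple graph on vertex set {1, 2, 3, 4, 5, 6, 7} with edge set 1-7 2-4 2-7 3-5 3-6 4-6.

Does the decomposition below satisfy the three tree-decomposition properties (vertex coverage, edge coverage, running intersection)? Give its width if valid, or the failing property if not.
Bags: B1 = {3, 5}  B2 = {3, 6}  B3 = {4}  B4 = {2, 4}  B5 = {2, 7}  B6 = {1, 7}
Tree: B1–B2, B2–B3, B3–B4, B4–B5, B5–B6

A tree decomposition must satisfy three properties: every vertex lies in some bag; for every edge, both endpoints lie together in some bag; and for every vertex, the bags containing it form a connected subtree. Here edge (6,4) lies in no bag, so the decomposition is invalid.

No — edge (6,4) lies in no bag.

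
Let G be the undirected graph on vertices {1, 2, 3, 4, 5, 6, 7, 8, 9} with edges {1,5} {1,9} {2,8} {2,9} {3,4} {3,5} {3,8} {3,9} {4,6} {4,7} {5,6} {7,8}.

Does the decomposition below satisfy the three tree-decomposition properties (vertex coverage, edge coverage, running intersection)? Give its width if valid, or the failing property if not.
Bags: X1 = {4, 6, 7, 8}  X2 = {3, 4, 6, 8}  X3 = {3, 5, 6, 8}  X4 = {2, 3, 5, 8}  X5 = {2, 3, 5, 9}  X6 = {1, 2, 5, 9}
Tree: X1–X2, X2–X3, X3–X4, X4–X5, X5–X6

Checking the three conditions: (i) the bags cover all of {1, 2, 3, 4, 5, 6, 7, 8, 9}; (ii) for each edge, some bag contains both endpoints; (iii) the bags containing any fixed vertex form a subtree. All hold, so the decomposition is valid with width 4 − 1 = 3.

Yes; width 3.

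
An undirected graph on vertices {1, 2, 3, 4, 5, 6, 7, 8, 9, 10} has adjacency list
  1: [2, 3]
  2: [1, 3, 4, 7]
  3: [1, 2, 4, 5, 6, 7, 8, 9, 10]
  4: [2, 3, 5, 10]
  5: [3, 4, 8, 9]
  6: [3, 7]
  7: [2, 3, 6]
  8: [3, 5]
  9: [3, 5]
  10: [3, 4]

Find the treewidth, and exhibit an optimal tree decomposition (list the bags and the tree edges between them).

Each bag holds 3 vertices, so the decomposition has width 2, which upper-bounds the treewidth. Conversely, {1, 2, 3} is a clique of size 3, and the vertices of any clique must share a bag in every tree decomposition; so some bag has ≥ 3 vertices and tw(G) ≥ 2. Therefore the treewidth is 2.

Treewidth 2.
One such decomposition:
Bags: B1 = {3, 4, 10}  B2 = {2, 3, 4}  B3 = {1, 2, 3}  B4 = {2, 3, 7}  B5 = {3, 6, 7}  B6 = {3, 4, 5}  B7 = {3, 5, 9}  B8 = {3, 5, 8}
Tree: B1–B2, B2–B3, B3–B4, B4–B5, B2–B6, B6–B7, B7–B8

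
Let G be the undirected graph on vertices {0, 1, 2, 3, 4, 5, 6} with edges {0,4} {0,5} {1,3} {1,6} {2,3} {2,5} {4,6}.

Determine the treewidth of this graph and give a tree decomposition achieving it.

The largest bag has 3 vertices, giving width 2; this decomposition certifies tw(G) ≤ 2. Since 0–4–6–1–3–2–5–0 is a cycle in G, G is not acyclic. Forests are exactly the graphs of treewidth ≤ 1, so tw(G) ≥ 2. Therefore the treewidth is 2.

Treewidth 2.
Bags: B1 = {0, 4, 6}  B2 = {0, 1, 6}  B3 = {0, 1, 3}  B4 = {0, 2, 3}  B5 = {0, 2, 5}
Tree: B1–B2, B2–B3, B3–B4, B4–B5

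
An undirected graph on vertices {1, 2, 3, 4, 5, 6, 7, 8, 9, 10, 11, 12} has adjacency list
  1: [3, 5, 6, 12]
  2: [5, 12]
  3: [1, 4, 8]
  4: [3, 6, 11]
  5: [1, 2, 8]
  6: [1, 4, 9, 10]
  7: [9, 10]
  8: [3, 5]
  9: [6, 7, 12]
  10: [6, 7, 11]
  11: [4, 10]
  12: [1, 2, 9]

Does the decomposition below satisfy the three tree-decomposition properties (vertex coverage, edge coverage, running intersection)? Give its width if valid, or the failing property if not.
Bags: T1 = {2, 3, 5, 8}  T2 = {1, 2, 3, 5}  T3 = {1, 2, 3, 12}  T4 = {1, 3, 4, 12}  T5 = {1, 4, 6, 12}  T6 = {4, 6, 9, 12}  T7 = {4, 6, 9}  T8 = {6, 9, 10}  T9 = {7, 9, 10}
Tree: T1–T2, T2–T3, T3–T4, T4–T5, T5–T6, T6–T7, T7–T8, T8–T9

No — vertex 11 appears in no bag.

A tree decomposition must satisfy three properties: every vertex lies in some bag; for every edge, both endpoints lie together in some bag; and for every vertex, the bags containing it form a connected subtree. Here vertex 11 appears in no bag, so the decomposition is invalid.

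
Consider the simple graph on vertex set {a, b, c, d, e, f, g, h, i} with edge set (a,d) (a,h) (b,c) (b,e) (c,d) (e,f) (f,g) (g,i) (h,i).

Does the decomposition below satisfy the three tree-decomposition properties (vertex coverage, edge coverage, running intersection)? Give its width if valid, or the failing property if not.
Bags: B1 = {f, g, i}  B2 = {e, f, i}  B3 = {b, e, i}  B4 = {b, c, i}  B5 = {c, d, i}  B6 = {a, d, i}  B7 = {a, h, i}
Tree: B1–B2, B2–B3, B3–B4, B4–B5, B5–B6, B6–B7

Checking the three conditions: (i) the bags cover all of {a, b, c, d, e, f, g, h, i}; (ii) for each edge, some bag contains both endpoints; (iii) the bags containing any fixed vertex form a subtree. All hold, so the decomposition is valid with width 3 − 1 = 2.

Yes; width 2.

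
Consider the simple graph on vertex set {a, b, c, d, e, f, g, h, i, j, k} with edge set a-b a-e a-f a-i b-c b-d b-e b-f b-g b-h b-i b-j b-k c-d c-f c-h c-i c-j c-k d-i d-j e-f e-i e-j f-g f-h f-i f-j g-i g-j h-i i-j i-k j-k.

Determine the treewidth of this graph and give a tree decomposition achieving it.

Treewidth 4.
One such decomposition:
Bags: B1 = {b, c, f, i, j}  B2 = {b, c, f, h, i}  B3 = {b, c, i, j, k}  B4 = {b, e, f, i, j}  B5 = {b, c, d, i, j}  B6 = {b, f, g, i, j}  B7 = {a, b, e, f, i}
Tree: B1–B2, B1–B3, B1–B4, B3–B5, B4–B6, B4–B7

Every bag has size at most 5, so the width is 5 − 1 = 4 and tw(G) ≤ 4. Conversely, {b, c, d, i, j} is a clique of size 5, and the vertices of any clique must share a bag in every tree decomposition; so some bag has ≥ 5 vertices and tw(G) ≥ 4. Combining the bounds, tw(G) = 4.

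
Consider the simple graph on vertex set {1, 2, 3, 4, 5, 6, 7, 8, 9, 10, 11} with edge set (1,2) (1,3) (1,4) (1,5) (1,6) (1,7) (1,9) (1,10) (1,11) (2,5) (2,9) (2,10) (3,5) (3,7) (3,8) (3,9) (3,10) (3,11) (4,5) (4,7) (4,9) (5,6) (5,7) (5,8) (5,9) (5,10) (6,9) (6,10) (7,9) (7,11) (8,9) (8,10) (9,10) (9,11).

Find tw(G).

4

A width-4 tree decomposition is:
Bags: B1 = {1, 3, 5, 7, 9}  B2 = {1, 3, 7, 9, 11}  B3 = {1, 3, 5, 9, 10}  B4 = {3, 5, 8, 9, 10}  B5 = {1, 4, 5, 7, 9}  B6 = {1, 5, 6, 9, 10}  B7 = {1, 2, 5, 9, 10}
Tree: B1–B2, B1–B3, B3–B4, B1–B5, B3–B6, B3–B7
Every bag has size at most 5, so the width is 5 − 1 = 4 and tw(G) ≤ 4. Conversely, {3, 5, 8, 9, 10} is a clique of size 5, and the vertices of any clique must share a bag in every tree decomposition; so some bag has ≥ 5 vertices and tw(G) ≥ 4. Combining the bounds, tw(G) = 4.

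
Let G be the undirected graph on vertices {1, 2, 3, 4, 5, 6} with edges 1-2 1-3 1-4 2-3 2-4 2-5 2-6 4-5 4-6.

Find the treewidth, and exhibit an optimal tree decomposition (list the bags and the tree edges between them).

Every bag has size at most 3, so the width is 3 − 1 = 2 and tw(G) ≤ 2. Conversely, {1, 2, 3} is a clique of size 3, and the vertices of any clique must share a bag in every tree decomposition; so some bag has ≥ 3 vertices and tw(G) ≥ 2. Therefore the treewidth is 2.

Treewidth 2.
One such decomposition:
Bags: B1 = {1, 2, 4}  B2 = {1, 2, 3}  B3 = {2, 4, 5}  B4 = {2, 4, 6}
Tree: B1–B2, B1–B3, B3–B4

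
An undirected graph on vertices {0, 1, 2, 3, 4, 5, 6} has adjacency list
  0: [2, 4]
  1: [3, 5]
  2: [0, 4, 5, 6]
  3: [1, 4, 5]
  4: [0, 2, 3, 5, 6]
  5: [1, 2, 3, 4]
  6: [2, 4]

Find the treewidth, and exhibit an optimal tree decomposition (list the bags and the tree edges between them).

Every bag has size at most 3, so the width is 3 − 1 = 2 and tw(G) ≤ 2. For the lower bound, the 3 vertices {1, 3, 5} are pairwise adjacent, and any tree decomposition puts a clique entirely inside one bag — forcing width ≥ 2. Therefore the treewidth is 2.

Treewidth 2.
One such decomposition:
Bags: B1 = {3, 4, 5}  B2 = {2, 4, 5}  B3 = {2, 4, 6}  B4 = {1, 3, 5}  B5 = {0, 2, 4}
Tree: B1–B2, B2–B3, B1–B4, B3–B5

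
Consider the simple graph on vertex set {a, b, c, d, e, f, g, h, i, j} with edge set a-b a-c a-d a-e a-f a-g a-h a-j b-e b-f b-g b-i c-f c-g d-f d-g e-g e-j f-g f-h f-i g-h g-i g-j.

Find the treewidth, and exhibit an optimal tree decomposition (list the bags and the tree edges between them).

Treewidth 3.
Bags: B1 = {a, b, f, g}  B2 = {b, f, g, i}  B3 = {a, b, e, g}  B4 = {a, d, f, g}  B5 = {a, e, g, j}  B6 = {a, f, g, h}  B7 = {a, c, f, g}
Tree: B1–B2, B1–B3, B1–B4, B3–B5, B1–B6, B1–B7

Each bag holds 4 vertices, so the decomposition has width 3, which upper-bounds the treewidth. Conversely, {a, e, g, j} is a clique of size 4, and the vertices of any clique must share a bag in every tree decomposition; so some bag has ≥ 4 vertices and tw(G) ≥ 3. Hence tw(G) = 3 exactly.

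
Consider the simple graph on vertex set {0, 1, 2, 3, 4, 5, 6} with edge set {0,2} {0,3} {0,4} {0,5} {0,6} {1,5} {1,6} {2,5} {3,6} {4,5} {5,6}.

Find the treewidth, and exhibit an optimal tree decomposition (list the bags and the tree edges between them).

Each bag holds 3 vertices, so the decomposition has width 2, which upper-bounds the treewidth. Conversely, {0, 3, 6} is a clique of size 3, and the vertices of any clique must share a bag in every tree decomposition; so some bag has ≥ 3 vertices and tw(G) ≥ 2. Hence tw(G) = 2 exactly.

Treewidth 2.
One such decomposition:
Bags: B1 = {1, 5, 6}  B2 = {0, 5, 6}  B3 = {0, 4, 5}  B4 = {0, 3, 6}  B5 = {0, 2, 5}
Tree: B1–B2, B2–B3, B2–B4, B3–B5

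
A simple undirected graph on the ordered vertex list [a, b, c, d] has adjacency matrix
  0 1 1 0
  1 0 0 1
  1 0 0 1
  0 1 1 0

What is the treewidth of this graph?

2

A width-2 tree decomposition is:
Bags: B1 = {a, b, d}  B2 = {a, c, d}
Tree: B1–B2
The largest bag has 3 vertices, giving width 2; this decomposition certifies tw(G) ≤ 2. Since a–b–d–c–a is a cycle in G, G is not acyclic. Forests are exactly the graphs of treewidth ≤ 1, so tw(G) ≥ 2. Combining the bounds, tw(G) = 2.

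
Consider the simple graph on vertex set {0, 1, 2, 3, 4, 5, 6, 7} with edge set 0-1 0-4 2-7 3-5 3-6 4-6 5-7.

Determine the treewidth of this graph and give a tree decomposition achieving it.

The largest bag has 2 vertices, giving width 1; this decomposition certifies tw(G) ≤ 1. G has an edge, so its treewidth is at least 1. The upper and lower bounds meet at 1, so that is the treewidth.

Treewidth 1.
One optimal decomposition is:
Bags: B1 = {0, 1}  B2 = {0, 4}  B3 = {4, 6}  B4 = {3, 6}  B5 = {3, 5}  B6 = {5, 7}  B7 = {2, 7}
Tree: B1–B2, B2–B3, B3–B4, B4–B5, B5–B6, B6–B7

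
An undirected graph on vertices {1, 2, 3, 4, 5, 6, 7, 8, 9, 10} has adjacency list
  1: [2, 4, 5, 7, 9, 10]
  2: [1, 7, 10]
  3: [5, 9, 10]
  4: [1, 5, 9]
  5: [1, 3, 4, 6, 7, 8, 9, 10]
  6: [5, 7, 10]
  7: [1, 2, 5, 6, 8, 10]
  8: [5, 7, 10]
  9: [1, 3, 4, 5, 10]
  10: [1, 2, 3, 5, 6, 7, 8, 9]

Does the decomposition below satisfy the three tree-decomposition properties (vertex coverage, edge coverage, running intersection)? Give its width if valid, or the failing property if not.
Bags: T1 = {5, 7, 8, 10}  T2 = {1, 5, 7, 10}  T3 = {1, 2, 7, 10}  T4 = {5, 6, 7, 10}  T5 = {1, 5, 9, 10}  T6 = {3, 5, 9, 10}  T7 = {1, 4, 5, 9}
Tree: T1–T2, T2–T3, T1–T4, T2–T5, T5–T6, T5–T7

Yes; width 3.

Every vertex of G appears in some bag (union = {1, 2, 3, 4, 5, 6, 7, 8, 9, 10}); every edge is covered by a bag; and for each vertex v the set of bags containing v is connected in the bag tree. The decomposition is therefore valid. The largest bag has 4 vertices, so the width is 3.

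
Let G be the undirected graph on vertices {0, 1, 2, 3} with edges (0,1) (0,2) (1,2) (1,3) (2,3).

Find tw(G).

A width-2 tree decomposition is:
Bags: B1 = {1, 2, 3}  B2 = {0, 1, 2}
Tree: B1–B2
Each bag holds 3 vertices, so the decomposition has width 2, which upper-bounds the treewidth. Conversely, {0, 1, 2} is a clique of size 3, and the vertices of any clique must share a bag in every tree decomposition; so some bag has ≥ 3 vertices and tw(G) ≥ 2. Hence tw(G) = 2 exactly.

2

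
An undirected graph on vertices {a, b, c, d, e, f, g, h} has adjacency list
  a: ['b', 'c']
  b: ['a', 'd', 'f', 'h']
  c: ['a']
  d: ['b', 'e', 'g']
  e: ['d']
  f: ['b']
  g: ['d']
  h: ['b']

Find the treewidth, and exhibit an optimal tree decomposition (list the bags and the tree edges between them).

Every bag has size at most 2, so the width is 2 − 1 = 1 and tw(G) ≤ 1. G has an edge, so its treewidth is at least 1. Combining the bounds, tw(G) = 1.

Treewidth 1.
One optimal decomposition is:
Bags: B1 = {b, d}  B2 = {a, b}  B3 = {d, e}  B4 = {d, g}  B5 = {a, c}  B6 = {b, h}  B7 = {b, f}
Tree: B1–B2, B1–B3, B1–B4, B2–B5, B2–B6, B1–B7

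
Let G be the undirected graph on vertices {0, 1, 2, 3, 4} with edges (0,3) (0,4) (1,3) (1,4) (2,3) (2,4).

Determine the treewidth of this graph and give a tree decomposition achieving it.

Treewidth 2.
One optimal decomposition is:
Bags: B1 = {1, 3, 4}  B2 = {0, 3, 4}  B3 = {2, 3, 4}
Tree: B1–B2, B2–B3

Each bag holds 3 vertices, so the decomposition has width 2, which upper-bounds the treewidth. The edges 3–1–4–0–3 form a cycle, so G is not a tree and its treewidth is at least 2. Therefore the treewidth is 2.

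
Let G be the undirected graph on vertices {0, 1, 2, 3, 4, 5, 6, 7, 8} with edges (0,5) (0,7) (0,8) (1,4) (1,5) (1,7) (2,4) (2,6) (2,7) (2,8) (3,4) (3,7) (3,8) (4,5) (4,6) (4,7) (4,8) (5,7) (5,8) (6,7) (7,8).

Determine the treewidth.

3

A width-3 tree decomposition is:
Bags: B1 = {4, 5, 7, 8}  B2 = {2, 4, 7, 8}  B3 = {2, 4, 6, 7}  B4 = {1, 4, 5, 7}  B5 = {0, 5, 7, 8}  B6 = {3, 4, 7, 8}
Tree: B1–B2, B2–B3, B1–B4, B1–B5, B1–B6
Each bag holds 4 vertices, so the decomposition has width 3, which upper-bounds the treewidth. On the other hand G contains the 4-clique {0, 5, 7, 8}. A clique must lie in a single bag of any decomposition, so no decomposition can have width below 3. Hence tw(G) = 3 exactly.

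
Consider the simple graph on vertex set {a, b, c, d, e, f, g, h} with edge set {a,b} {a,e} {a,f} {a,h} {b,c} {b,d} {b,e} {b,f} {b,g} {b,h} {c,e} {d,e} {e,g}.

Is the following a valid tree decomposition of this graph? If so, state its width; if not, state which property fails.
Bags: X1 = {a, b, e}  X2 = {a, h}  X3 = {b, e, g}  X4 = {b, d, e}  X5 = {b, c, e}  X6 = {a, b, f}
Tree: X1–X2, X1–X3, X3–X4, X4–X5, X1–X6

A tree decomposition must satisfy three properties: every vertex lies in some bag; for every edge, both endpoints lie together in some bag; and for every vertex, the bags containing it form a connected subtree. Here edge (b,h) lies in no bag, so the decomposition is invalid.

No — edge (b,h) lies in no bag.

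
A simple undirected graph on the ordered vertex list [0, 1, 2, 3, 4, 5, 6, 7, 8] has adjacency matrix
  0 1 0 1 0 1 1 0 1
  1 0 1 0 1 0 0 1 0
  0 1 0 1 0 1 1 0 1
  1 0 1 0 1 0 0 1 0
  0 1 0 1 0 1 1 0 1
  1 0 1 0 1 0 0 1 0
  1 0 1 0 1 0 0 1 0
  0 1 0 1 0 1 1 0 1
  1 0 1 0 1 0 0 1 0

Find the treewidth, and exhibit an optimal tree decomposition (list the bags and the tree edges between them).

Every bag has size at most 5, so the width is 5 − 1 = 4 and tw(G) ≤ 4. For the lower bound: the 5 vertex sets {2,6}, {1,7}, {4,5}, {0}, {8} are disjoint, each induces a connected subgraph, and every pair is joined by at least one edge of G. Contracting each set to a single vertex therefore yields K_{5} as a minor, and since treewidth is minor-monotone, tw(G) ≥ tw(K_{5}) = 4. The upper and lower bounds meet at 4, so that is the treewidth.

Treewidth 4.
One optimal decomposition is:
Bags: B1 = {0, 2, 4, 6, 7}  B2 = {0, 1, 2, 4, 7}  B3 = {0, 2, 4, 5, 7}  B4 = {0, 2, 4, 7, 8}  B5 = {0, 2, 3, 4, 7}
Tree: B1–B2, B2–B3, B3–B4, B4–B5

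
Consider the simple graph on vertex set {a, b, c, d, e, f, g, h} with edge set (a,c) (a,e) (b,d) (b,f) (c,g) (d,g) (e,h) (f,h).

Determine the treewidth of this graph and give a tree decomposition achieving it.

Treewidth 2.
Bags: B1 = {b, d, f}  B2 = {d, f, h}  B3 = {d, e, h}  B4 = {a, d, e}  B5 = {a, c, d}  B6 = {c, d, g}
Tree: B1–B2, B2–B3, B3–B4, B4–B5, B5–B6

Every bag has size at most 3, so the width is 3 − 1 = 2 and tw(G) ≤ 2. For the lower bound, G contains the cycle d–b–f–h–e–a–c–g–d, so G is not a forest; only forests have treewidth ≤ 1, hence tw(G) ≥ 2. The upper and lower bounds meet at 2, so that is the treewidth.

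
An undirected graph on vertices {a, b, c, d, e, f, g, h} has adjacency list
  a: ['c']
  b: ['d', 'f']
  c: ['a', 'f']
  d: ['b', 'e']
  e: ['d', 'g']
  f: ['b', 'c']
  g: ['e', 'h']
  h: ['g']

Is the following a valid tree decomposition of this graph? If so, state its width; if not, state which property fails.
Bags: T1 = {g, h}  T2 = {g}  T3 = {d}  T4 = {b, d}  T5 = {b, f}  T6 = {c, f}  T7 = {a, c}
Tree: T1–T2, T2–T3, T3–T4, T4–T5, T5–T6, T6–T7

A tree decomposition must satisfy three properties: every vertex lies in some bag; for every edge, both endpoints lie together in some bag; and for every vertex, the bags containing it form a connected subtree. Here vertex e appears in no bag, so the decomposition is invalid.

No — vertex e appears in no bag.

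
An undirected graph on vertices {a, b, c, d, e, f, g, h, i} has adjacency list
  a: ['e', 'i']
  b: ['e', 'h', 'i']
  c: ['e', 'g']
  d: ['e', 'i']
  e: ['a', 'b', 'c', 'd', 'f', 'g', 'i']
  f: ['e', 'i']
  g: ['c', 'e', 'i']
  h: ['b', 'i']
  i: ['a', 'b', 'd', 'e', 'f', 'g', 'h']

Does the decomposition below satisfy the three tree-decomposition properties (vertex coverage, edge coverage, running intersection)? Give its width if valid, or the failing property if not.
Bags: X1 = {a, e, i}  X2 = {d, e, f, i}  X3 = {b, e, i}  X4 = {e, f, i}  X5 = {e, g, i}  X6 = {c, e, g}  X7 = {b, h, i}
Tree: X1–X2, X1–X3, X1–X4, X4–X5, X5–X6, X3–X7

A tree decomposition must satisfy three properties: every vertex lies in some bag; for every edge, both endpoints lie together in some bag; and for every vertex, the bags containing it form a connected subtree. Here bags containing vertex f are not connected in the tree, so the decomposition is invalid.

No — bags containing vertex f are not connected in the tree.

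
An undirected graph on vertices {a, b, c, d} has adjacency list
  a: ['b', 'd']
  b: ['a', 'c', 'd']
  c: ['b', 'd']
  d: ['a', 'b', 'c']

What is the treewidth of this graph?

2

A width-2 tree decomposition is:
Bags: B1 = {b, c, d}  B2 = {a, b, d}
Tree: B1–B2
Every bag has size at most 3, so the width is 3 − 1 = 2 and tw(G) ≤ 2. On the other hand G contains the 3-clique {b, c, d}. A clique must lie in a single bag of any decomposition, so no decomposition can have width below 2. Combining the bounds, tw(G) = 2.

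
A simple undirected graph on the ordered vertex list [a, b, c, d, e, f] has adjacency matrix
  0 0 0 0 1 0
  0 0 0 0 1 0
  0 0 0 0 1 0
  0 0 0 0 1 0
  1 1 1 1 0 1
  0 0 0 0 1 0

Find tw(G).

1

A width-1 tree decomposition is:
Bags: B1 = {a, e}  B2 = {e, f}  B3 = {d, e}  B4 = {c, e}  B5 = {b, e}
Tree: B1–B2, B2–B3, B1–B4, B4–B5
The largest bag has 2 vertices, giving width 1; this decomposition certifies tw(G) ≤ 1. G has an edge, so its treewidth is at least 1. The upper and lower bounds meet at 1, so that is the treewidth.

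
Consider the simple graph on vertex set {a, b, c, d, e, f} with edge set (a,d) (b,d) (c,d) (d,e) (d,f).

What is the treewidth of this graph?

A width-1 tree decomposition is:
Bags: B1 = {c, d}  B2 = {a, d}  B3 = {b, d}  B4 = {d, e}  B5 = {d, f}
Tree: B1–B2, B2–B3, B2–B4, B3–B5
Each bag holds 2 vertices, so the decomposition has width 1, which upper-bounds the treewidth. G has an edge, so its treewidth is at least 1. Combining the bounds, tw(G) = 1.

1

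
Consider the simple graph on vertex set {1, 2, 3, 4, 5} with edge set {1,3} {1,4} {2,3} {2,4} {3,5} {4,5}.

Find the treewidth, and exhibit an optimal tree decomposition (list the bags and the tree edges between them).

Treewidth 2.
One such decomposition:
Bags: B1 = {3, 4, 5}  B2 = {2, 3, 4}  B3 = {1, 3, 4}
Tree: B1–B2, B2–B3

Every bag has size at most 3, so the width is 3 − 1 = 2 and tw(G) ≤ 2. Since 3–5–4–2–3 is a cycle in G, G is not acyclic. Forests are exactly the graphs of treewidth ≤ 1, so tw(G) ≥ 2. Therefore the treewidth is 2.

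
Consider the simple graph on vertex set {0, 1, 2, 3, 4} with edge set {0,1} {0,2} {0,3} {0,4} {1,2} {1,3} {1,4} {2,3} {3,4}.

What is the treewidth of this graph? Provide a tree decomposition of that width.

Treewidth 3.
One such decomposition:
Bags: B1 = {0, 1, 2, 3}  B2 = {0, 1, 3, 4}
Tree: B1–B2

Each bag holds 4 vertices, so the decomposition has width 3, which upper-bounds the treewidth. For the lower bound, the 4 vertices {0, 1, 2, 3} are pairwise adjacent, and any tree decomposition puts a clique entirely inside one bag — forcing width ≥ 3. Hence tw(G) = 3 exactly.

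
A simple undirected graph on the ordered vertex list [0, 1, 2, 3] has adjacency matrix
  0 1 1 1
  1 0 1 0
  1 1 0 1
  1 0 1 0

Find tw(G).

2

A width-2 tree decomposition is:
Bags: B1 = {0, 1, 2}  B2 = {0, 2, 3}
Tree: B1–B2
Every bag has size at most 3, so the width is 3 − 1 = 2 and tw(G) ≤ 2. On the other hand G contains the 3-clique {0, 1, 2}. A clique must lie in a single bag of any decomposition, so no decomposition can have width below 2. Hence tw(G) = 2 exactly.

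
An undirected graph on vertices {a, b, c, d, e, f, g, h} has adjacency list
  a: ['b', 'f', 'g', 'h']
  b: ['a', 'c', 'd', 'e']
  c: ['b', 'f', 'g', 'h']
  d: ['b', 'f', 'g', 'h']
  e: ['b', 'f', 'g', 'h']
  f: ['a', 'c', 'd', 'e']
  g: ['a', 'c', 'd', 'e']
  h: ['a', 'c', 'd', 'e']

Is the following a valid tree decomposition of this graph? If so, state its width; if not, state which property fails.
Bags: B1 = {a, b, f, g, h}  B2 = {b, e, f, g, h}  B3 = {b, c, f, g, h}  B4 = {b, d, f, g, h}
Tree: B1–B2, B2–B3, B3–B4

Yes; width 4.

Every vertex of G appears in some bag (union = {a, b, c, d, e, f, g, h}); every edge is covered by a bag; and for each vertex v the set of bags containing v is connected in the bag tree. The decomposition is therefore valid. The largest bag has 5 vertices, so the width is 4.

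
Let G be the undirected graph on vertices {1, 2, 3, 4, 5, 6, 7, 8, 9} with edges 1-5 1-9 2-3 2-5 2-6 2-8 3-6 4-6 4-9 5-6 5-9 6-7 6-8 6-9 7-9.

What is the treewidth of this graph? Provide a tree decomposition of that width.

Every bag has size at most 3, so the width is 3 − 1 = 2 and tw(G) ≤ 2. On the other hand G contains the 3-clique {1, 5, 9}. A clique must lie in a single bag of any decomposition, so no decomposition can have width below 2. Therefore the treewidth is 2.

Treewidth 2.
One optimal decomposition is:
Bags: B1 = {5, 6, 9}  B2 = {2, 5, 6}  B3 = {2, 6, 8}  B4 = {1, 5, 9}  B5 = {6, 7, 9}  B6 = {2, 3, 6}  B7 = {4, 6, 9}
Tree: B1–B2, B2–B3, B1–B4, B1–B5, B2–B6, B1–B7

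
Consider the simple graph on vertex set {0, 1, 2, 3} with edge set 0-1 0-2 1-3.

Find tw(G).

1

A width-1 tree decomposition is:
Bags: B1 = {1, 3}  B2 = {0, 1}  B3 = {0, 2}
Tree: B1–B2, B2–B3
Every bag has size at most 2, so the width is 2 − 1 = 1 and tw(G) ≤ 1. G has an edge, so its treewidth is at least 1. Combining the bounds, tw(G) = 1.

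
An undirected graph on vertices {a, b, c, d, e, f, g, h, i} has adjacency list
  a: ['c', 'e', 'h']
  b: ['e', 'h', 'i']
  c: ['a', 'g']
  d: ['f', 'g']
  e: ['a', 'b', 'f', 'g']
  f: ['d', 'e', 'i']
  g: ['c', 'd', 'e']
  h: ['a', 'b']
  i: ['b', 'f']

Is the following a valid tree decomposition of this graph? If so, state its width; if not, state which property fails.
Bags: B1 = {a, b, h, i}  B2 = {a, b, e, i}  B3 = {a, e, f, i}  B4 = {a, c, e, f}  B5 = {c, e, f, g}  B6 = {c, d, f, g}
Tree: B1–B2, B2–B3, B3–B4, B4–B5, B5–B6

Vertex coverage: the bags together contain {a, b, c, d, e, f, g, h, i}, the full vertex set. Edge coverage: each edge of G has both endpoints in at least one bag. Running intersection: for every vertex, the bags containing it form a connected subtree. All three properties hold, so this is a valid tree decomposition of width max|bag| − 1 = 3, and hence tw(G) ≤ 3.

Yes; width 3.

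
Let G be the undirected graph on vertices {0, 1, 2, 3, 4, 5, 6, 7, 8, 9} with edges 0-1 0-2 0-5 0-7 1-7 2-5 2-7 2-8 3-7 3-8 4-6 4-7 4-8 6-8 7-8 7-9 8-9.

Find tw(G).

A width-2 tree decomposition is:
Bags: B1 = {3, 7, 8}  B2 = {2, 7, 8}  B3 = {0, 2, 7}  B4 = {7, 8, 9}  B5 = {4, 7, 8}  B6 = {0, 1, 7}  B7 = {0, 2, 5}  B8 = {4, 6, 8}
Tree: B1–B2, B2–B3, B2–B4, B1–B5, B3–B6, B3–B7, B5–B8
The largest bag has 3 vertices, giving width 2; this decomposition certifies tw(G) ≤ 2. For the lower bound, the 3 vertices {0, 2, 5} are pairwise adjacent, and any tree decomposition puts a clique entirely inside one bag — forcing width ≥ 2. Hence tw(G) = 2 exactly.

2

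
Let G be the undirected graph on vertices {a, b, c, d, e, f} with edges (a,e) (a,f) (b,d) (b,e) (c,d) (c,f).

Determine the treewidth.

2

A width-2 tree decomposition is:
Bags: B1 = {b, c, d}  B2 = {b, c, f}  B3 = {a, b, f}  B4 = {a, b, e}
Tree: B1–B2, B2–B3, B3–B4
Every bag has size at most 3, so the width is 3 − 1 = 2 and tw(G) ≤ 2. Since b–d–c–f–a–e–b is a cycle in G, G is not acyclic. Forests are exactly the graphs of treewidth ≤ 1, so tw(G) ≥ 2. Therefore the treewidth is 2.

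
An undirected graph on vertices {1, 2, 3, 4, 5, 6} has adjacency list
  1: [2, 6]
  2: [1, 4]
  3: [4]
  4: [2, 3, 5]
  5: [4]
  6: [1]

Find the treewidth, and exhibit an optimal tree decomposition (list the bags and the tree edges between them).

Each bag holds 2 vertices, so the decomposition has width 1, which upper-bounds the treewidth. Since G has at least one edge (e.g. 4–2), it is not an edgeless graph, so tw(G) ≥ 1. Combining the bounds, tw(G) = 1.

Treewidth 1.
One such decomposition:
Bags: B1 = {2, 4}  B2 = {1, 2}  B3 = {3, 4}  B4 = {4, 5}  B5 = {1, 6}
Tree: B1–B2, B1–B3, B1–B4, B2–B5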